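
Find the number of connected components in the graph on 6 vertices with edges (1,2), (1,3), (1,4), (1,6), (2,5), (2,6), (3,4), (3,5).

Step 1: Build adjacency list from edges:
  1: 2, 3, 4, 6
  2: 1, 5, 6
  3: 1, 4, 5
  4: 1, 3
  5: 2, 3
  6: 1, 2

Step 2: Run BFS/DFS from vertex 1:
  Visited: {1, 2, 3, 4, 6, 5}
  Reached 6 of 6 vertices

Step 3: All 6 vertices reached from vertex 1, so the graph is connected.
Number of connected components: 1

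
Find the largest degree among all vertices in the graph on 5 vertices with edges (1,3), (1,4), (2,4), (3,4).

Step 1: Count edges incident to each vertex:
  deg(1) = 2 (neighbors: 3, 4)
  deg(2) = 1 (neighbors: 4)
  deg(3) = 2 (neighbors: 1, 4)
  deg(4) = 3 (neighbors: 1, 2, 3)
  deg(5) = 0 (neighbors: none)

Step 2: Find maximum:
  max(2, 1, 2, 3, 0) = 3 (vertex 4)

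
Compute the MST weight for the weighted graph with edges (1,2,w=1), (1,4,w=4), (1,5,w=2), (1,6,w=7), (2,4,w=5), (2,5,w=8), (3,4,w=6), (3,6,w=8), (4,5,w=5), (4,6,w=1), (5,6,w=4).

Apply Kruskal's algorithm (sort edges by weight, add if no cycle):

Sorted edges by weight:
  (1,2) w=1
  (4,6) w=1
  (1,5) w=2
  (1,4) w=4
  (5,6) w=4
  (2,4) w=5
  (4,5) w=5
  (3,4) w=6
  (1,6) w=7
  (2,5) w=8
  (3,6) w=8

Add edge (1,2) w=1 -- no cycle. Running total: 1
Add edge (4,6) w=1 -- no cycle. Running total: 2
Add edge (1,5) w=2 -- no cycle. Running total: 4
Add edge (1,4) w=4 -- no cycle. Running total: 8
Skip edge (5,6) w=4 -- would create cycle
Skip edge (2,4) w=5 -- would create cycle
Skip edge (4,5) w=5 -- would create cycle
Add edge (3,4) w=6 -- no cycle. Running total: 14

MST edges: (1,2,w=1), (4,6,w=1), (1,5,w=2), (1,4,w=4), (3,4,w=6)
Total MST weight: 1 + 1 + 2 + 4 + 6 = 14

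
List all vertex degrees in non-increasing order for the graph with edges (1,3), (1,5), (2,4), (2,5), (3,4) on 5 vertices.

Step 1: Count edges incident to each vertex:
  deg(1) = 2 (neighbors: 3, 5)
  deg(2) = 2 (neighbors: 4, 5)
  deg(3) = 2 (neighbors: 1, 4)
  deg(4) = 2 (neighbors: 2, 3)
  deg(5) = 2 (neighbors: 1, 2)

Step 2: Sort degrees in non-increasing order:
  Degrees: [2, 2, 2, 2, 2] -> sorted: [2, 2, 2, 2, 2]

Degree sequence: [2, 2, 2, 2, 2]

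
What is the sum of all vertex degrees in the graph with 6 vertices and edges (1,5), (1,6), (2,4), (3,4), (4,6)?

Step 1: Count edges incident to each vertex:
  deg(1) = 2 (neighbors: 5, 6)
  deg(2) = 1 (neighbors: 4)
  deg(3) = 1 (neighbors: 4)
  deg(4) = 3 (neighbors: 2, 3, 6)
  deg(5) = 1 (neighbors: 1)
  deg(6) = 2 (neighbors: 1, 4)

Step 2: Sum all degrees:
  2 + 1 + 1 + 3 + 1 + 2 = 10

Verification: sum of degrees = 2 * |E| = 2 * 5 = 10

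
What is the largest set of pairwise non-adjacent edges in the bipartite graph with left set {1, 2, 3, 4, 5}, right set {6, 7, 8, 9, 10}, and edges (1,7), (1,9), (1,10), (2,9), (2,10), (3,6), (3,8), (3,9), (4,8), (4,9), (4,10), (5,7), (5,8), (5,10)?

Step 1: List the neighbors of each left vertex:
  1: 7, 9, 10
  2: 9, 10
  3: 6, 8, 9
  4: 8, 9, 10
  5: 7, 8, 10

Step 2: Greedily match left vertices, then look for augmenting paths:
  Match 1 -- 7
  Match 2 -- 9
  Match 3 -- 6
  Match 4 -- 8
  Match 5 -- 10
  No augmenting path remains.

Step 3: Verify this is maximum:
  Matching size 5 = min(|L|, |R|) = min(5, 5), which is an upper bound, so this matching is maximum.

Maximum matching: {(1,7), (2,9), (3,6), (4,8), (5,10)}
Size: 5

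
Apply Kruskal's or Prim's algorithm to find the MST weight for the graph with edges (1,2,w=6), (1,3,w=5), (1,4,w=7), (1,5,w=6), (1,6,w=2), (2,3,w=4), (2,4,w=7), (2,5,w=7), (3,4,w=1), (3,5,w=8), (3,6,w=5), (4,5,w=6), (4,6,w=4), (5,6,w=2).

Apply Kruskal's algorithm (sort edges by weight, add if no cycle):

Sorted edges by weight:
  (3,4) w=1
  (1,6) w=2
  (5,6) w=2
  (2,3) w=4
  (4,6) w=4
  (1,3) w=5
  (3,6) w=5
  (1,5) w=6
  (1,2) w=6
  (4,5) w=6
  (1,4) w=7
  (2,5) w=7
  (2,4) w=7
  (3,5) w=8

Add edge (3,4) w=1 -- no cycle. Running total: 1
Add edge (1,6) w=2 -- no cycle. Running total: 3
Add edge (5,6) w=2 -- no cycle. Running total: 5
Add edge (2,3) w=4 -- no cycle. Running total: 9
Add edge (4,6) w=4 -- no cycle. Running total: 13

MST edges: (3,4,w=1), (1,6,w=2), (5,6,w=2), (2,3,w=4), (4,6,w=4)
Total MST weight: 1 + 2 + 2 + 4 + 4 = 13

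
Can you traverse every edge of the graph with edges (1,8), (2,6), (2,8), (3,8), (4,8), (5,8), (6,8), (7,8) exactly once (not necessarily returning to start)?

Step 1: Find the degree of each vertex:
  deg(1) = 1
  deg(2) = 2
  deg(3) = 1
  deg(4) = 1
  deg(5) = 1
  deg(6) = 2
  deg(7) = 1
  deg(8) = 7

Step 2: Count vertices with odd degree:
  Odd-degree vertices: 1, 3, 4, 5, 7, 8 (6 total)

Step 3: Apply Euler's theorem:
  - Eulerian circuit exists iff graph is connected and all vertices have even degree
  - Eulerian path exists iff graph is connected and has 0 or 2 odd-degree vertices

Graph has 6 odd-degree vertices (need 0 or 2).
Neither Eulerian path nor Eulerian circuit exists.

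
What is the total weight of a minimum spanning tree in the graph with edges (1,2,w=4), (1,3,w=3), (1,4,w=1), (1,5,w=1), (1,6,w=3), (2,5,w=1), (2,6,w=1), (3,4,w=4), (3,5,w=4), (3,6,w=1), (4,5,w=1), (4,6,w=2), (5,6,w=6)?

Apply Kruskal's algorithm (sort edges by weight, add if no cycle):

Sorted edges by weight:
  (1,4) w=1
  (1,5) w=1
  (2,6) w=1
  (2,5) w=1
  (3,6) w=1
  (4,5) w=1
  (4,6) w=2
  (1,3) w=3
  (1,6) w=3
  (1,2) w=4
  (3,4) w=4
  (3,5) w=4
  (5,6) w=6

Add edge (1,4) w=1 -- no cycle. Running total: 1
Add edge (1,5) w=1 -- no cycle. Running total: 2
Add edge (2,6) w=1 -- no cycle. Running total: 3
Add edge (2,5) w=1 -- no cycle. Running total: 4
Add edge (3,6) w=1 -- no cycle. Running total: 5

MST edges: (1,4,w=1), (1,5,w=1), (2,6,w=1), (2,5,w=1), (3,6,w=1)
Total MST weight: 1 + 1 + 1 + 1 + 1 = 5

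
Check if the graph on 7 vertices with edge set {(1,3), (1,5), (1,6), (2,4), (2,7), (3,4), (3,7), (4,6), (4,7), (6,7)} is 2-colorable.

Step 1: Attempt 2-coloring using BFS:
  Start at vertex 1, assign color 0
  Color vertex 3 with color 1 (neighbor of 1)
  Color vertex 5 with color 1 (neighbor of 1)
  Color vertex 6 with color 1 (neighbor of 1)
  Color vertex 4 with color 0 (neighbor of 3)
  Color vertex 7 with color 0 (neighbor of 3)
  Color vertex 2 with color 1 (neighbor of 4)

Step 2: Conflict found! Vertices 4 and 7 are adjacent but have the same color.
This means the graph contains an odd cycle.

The graph is NOT bipartite.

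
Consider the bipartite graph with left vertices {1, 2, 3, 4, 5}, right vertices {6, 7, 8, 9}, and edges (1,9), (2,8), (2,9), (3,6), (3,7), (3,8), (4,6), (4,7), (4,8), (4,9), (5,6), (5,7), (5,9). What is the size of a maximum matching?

Step 1: List the neighbors of each left vertex:
  1: 9
  2: 8, 9
  3: 6, 7, 8
  4: 6, 7, 8, 9
  5: 6, 7, 9

Step 2: Greedily match left vertices, then look for augmenting paths:
  Match 1 -- 9
  Match 2 -- 8
  Match 3 -- 6
  Match 4 -- 7
  No augmenting path remains.

Step 3: Verify this is maximum:
  Matching size 4 = min(|L|, |R|) = min(5, 4), which is an upper bound, so this matching is maximum.

Maximum matching: {(1,9), (2,8), (3,6), (4,7)}
Size: 4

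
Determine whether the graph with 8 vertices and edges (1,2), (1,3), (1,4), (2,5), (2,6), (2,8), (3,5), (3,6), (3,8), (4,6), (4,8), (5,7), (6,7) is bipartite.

Step 1: Attempt 2-coloring using BFS:
  Start at vertex 1, assign color 0
  Color vertex 2 with color 1 (neighbor of 1)
  Color vertex 3 with color 1 (neighbor of 1)
  Color vertex 4 with color 1 (neighbor of 1)
  Color vertex 5 with color 0 (neighbor of 2)
  Color vertex 6 with color 0 (neighbor of 2)
  Color vertex 8 with color 0 (neighbor of 2)
  Color vertex 7 with color 1 (neighbor of 5)

Step 2: 2-coloring succeeded. No conflicts found.
  Set A (color 0): {1, 5, 6, 8}
  Set B (color 1): {2, 3, 4, 7}

The graph is bipartite with partition {1, 5, 6, 8}, {2, 3, 4, 7}.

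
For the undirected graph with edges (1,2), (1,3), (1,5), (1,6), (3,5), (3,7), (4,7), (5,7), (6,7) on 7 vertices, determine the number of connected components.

Step 1: Build adjacency list from edges:
  1: 2, 3, 5, 6
  2: 1
  3: 1, 5, 7
  4: 7
  5: 1, 3, 7
  6: 1, 7
  7: 3, 4, 5, 6

Step 2: Run BFS/DFS from vertex 1:
  Visited: {1, 2, 3, 5, 6, 7, 4}
  Reached 7 of 7 vertices

Step 3: All 7 vertices reached from vertex 1, so the graph is connected.
Number of connected components: 1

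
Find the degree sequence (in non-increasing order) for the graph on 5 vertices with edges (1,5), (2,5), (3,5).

Step 1: Count edges incident to each vertex:
  deg(1) = 1 (neighbors: 5)
  deg(2) = 1 (neighbors: 5)
  deg(3) = 1 (neighbors: 5)
  deg(4) = 0 (neighbors: none)
  deg(5) = 3 (neighbors: 1, 2, 3)

Step 2: Sort degrees in non-increasing order:
  Degrees: [1, 1, 1, 0, 3] -> sorted: [3, 1, 1, 1, 0]

Degree sequence: [3, 1, 1, 1, 0]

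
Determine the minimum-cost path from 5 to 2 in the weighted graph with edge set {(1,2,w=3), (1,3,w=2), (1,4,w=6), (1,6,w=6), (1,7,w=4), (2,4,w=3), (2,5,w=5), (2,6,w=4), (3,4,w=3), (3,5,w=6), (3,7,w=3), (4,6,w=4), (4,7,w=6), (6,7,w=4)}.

Step 1: Build adjacency list with weights:
  1: 2(w=3), 3(w=2), 4(w=6), 6(w=6), 7(w=4)
  2: 1(w=3), 4(w=3), 5(w=5), 6(w=4)
  3: 1(w=2), 4(w=3), 5(w=6), 7(w=3)
  4: 1(w=6), 2(w=3), 3(w=3), 6(w=4), 7(w=6)
  5: 2(w=5), 3(w=6)
  6: 1(w=6), 2(w=4), 4(w=4), 7(w=4)
  7: 1(w=4), 3(w=3), 4(w=6), 6(w=4)

Step 2: Apply Dijkstra's algorithm from vertex 5:
  Visit vertex 5 (distance=0)
    Update dist[2] = 5
    Update dist[3] = 6
  Visit vertex 2 (distance=5)
    Update dist[1] = 8
    Update dist[4] = 8
    Update dist[6] = 9

Step 3: Shortest path: 5 -> 2
Total weight: 5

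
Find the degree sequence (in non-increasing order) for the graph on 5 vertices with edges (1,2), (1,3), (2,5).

Step 1: Count edges incident to each vertex:
  deg(1) = 2 (neighbors: 2, 3)
  deg(2) = 2 (neighbors: 1, 5)
  deg(3) = 1 (neighbors: 1)
  deg(4) = 0 (neighbors: none)
  deg(5) = 1 (neighbors: 2)

Step 2: Sort degrees in non-increasing order:
  Degrees: [2, 2, 1, 0, 1] -> sorted: [2, 2, 1, 1, 0]

Degree sequence: [2, 2, 1, 1, 0]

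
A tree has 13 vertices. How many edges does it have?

A tree on n vertices always has exactly n - 1 edges.
For n = 13: edges = 13 - 1 = 12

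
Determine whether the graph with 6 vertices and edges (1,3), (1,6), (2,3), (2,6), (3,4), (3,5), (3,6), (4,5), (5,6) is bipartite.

Step 1: Attempt 2-coloring using BFS:
  Start at vertex 1, assign color 0
  Color vertex 3 with color 1 (neighbor of 1)
  Color vertex 6 with color 1 (neighbor of 1)
  Color vertex 2 with color 0 (neighbor of 3)
  Color vertex 4 with color 0 (neighbor of 3)
  Color vertex 5 with color 0 (neighbor of 3)

Step 2: Conflict found! Vertices 3 and 6 are adjacent but have the same color.
This means the graph contains an odd cycle.

The graph is NOT bipartite.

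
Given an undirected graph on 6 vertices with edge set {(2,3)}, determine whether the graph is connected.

Step 1: Build adjacency list from edges:
  1: (none)
  2: 3
  3: 2
  4: (none)
  5: (none)
  6: (none)

Step 2: Run BFS/DFS from vertex 1:
  Visited: {1}
  Reached 1 of 6 vertices

Step 3: Only 1 of 6 vertices reached. Graph is disconnected.
Connected components: {1}, {2, 3}, {4}, {5}, {6}
Answer: No, the graph is not connected (5 components).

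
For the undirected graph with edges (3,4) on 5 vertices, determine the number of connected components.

Step 1: Build adjacency list from edges:
  1: (none)
  2: (none)
  3: 4
  4: 3
  5: (none)

Step 2: Run BFS/DFS from vertex 1:
  Visited: {1}
  Reached 1 of 5 vertices

Step 3: Only 1 of 5 vertices reached. Graph is disconnected.
Connected components: {1}, {2}, {3, 4}, {5}
Number of connected components: 4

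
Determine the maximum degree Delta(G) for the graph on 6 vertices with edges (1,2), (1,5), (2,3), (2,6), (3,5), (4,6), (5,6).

Step 1: Count edges incident to each vertex:
  deg(1) = 2 (neighbors: 2, 5)
  deg(2) = 3 (neighbors: 1, 3, 6)
  deg(3) = 2 (neighbors: 2, 5)
  deg(4) = 1 (neighbors: 6)
  deg(5) = 3 (neighbors: 1, 3, 6)
  deg(6) = 3 (neighbors: 2, 4, 5)

Step 2: Find maximum:
  max(2, 3, 2, 1, 3, 3) = 3 (vertex 2)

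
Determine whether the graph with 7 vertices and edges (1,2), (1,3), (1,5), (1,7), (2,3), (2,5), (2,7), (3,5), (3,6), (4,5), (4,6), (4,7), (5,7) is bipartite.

Step 1: Attempt 2-coloring using BFS:
  Start at vertex 1, assign color 0
  Color vertex 2 with color 1 (neighbor of 1)
  Color vertex 3 with color 1 (neighbor of 1)
  Color vertex 5 with color 1 (neighbor of 1)
  Color vertex 7 with color 1 (neighbor of 1)

Step 2: Conflict found! Vertices 2 and 3 are adjacent but have the same color.
This means the graph contains an odd cycle.

The graph is NOT bipartite.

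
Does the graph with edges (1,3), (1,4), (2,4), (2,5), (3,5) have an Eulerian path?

Step 1: Find the degree of each vertex:
  deg(1) = 2
  deg(2) = 2
  deg(3) = 2
  deg(4) = 2
  deg(5) = 2

Step 2: Count vertices with odd degree:
  All vertices have even degree (0 odd-degree vertices)

Step 3: Apply Euler's theorem:
  - Eulerian circuit exists iff graph is connected and all vertices have even degree
  - Eulerian path exists iff graph is connected and has 0 or 2 odd-degree vertices

Graph is connected with 0 odd-degree vertices.
Both Eulerian circuit and Eulerian path exist.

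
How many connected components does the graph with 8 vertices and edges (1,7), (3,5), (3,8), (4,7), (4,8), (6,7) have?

Step 1: Build adjacency list from edges:
  1: 7
  2: (none)
  3: 5, 8
  4: 7, 8
  5: 3
  6: 7
  7: 1, 4, 6
  8: 3, 4

Step 2: Run BFS/DFS from vertex 1:
  Visited: {1, 7, 4, 6, 8, 3, 5}
  Reached 7 of 8 vertices

Step 3: Only 7 of 8 vertices reached. Graph is disconnected.
Connected components: {1, 3, 4, 5, 6, 7, 8}, {2}
Number of connected components: 2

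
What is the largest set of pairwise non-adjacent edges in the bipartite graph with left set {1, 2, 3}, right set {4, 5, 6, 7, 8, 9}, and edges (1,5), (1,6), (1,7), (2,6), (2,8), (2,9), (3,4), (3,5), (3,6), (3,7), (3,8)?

Step 1: List the neighbors of each left vertex:
  1: 5, 6, 7
  2: 6, 8, 9
  3: 4, 5, 6, 7, 8

Step 2: Greedily match left vertices, then look for augmenting paths:
  Match 1 -- 5
  Match 2 -- 6
  Match 3 -- 4
  No augmenting path remains.

Step 3: Verify this is maximum:
  Matching size 3 = min(|L|, |R|) = min(3, 6), which is an upper bound, so this matching is maximum.

Maximum matching: {(1,5), (2,6), (3,4)}
Size: 3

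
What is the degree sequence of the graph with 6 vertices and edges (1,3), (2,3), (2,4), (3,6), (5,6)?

Step 1: Count edges incident to each vertex:
  deg(1) = 1 (neighbors: 3)
  deg(2) = 2 (neighbors: 3, 4)
  deg(3) = 3 (neighbors: 1, 2, 6)
  deg(4) = 1 (neighbors: 2)
  deg(5) = 1 (neighbors: 6)
  deg(6) = 2 (neighbors: 3, 5)

Step 2: Sort degrees in non-increasing order:
  Degrees: [1, 2, 3, 1, 1, 2] -> sorted: [3, 2, 2, 1, 1, 1]

Degree sequence: [3, 2, 2, 1, 1, 1]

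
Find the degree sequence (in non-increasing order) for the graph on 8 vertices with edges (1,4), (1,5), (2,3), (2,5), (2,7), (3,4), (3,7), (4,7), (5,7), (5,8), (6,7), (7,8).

Step 1: Count edges incident to each vertex:
  deg(1) = 2 (neighbors: 4, 5)
  deg(2) = 3 (neighbors: 3, 5, 7)
  deg(3) = 3 (neighbors: 2, 4, 7)
  deg(4) = 3 (neighbors: 1, 3, 7)
  deg(5) = 4 (neighbors: 1, 2, 7, 8)
  deg(6) = 1 (neighbors: 7)
  deg(7) = 6 (neighbors: 2, 3, 4, 5, 6, 8)
  deg(8) = 2 (neighbors: 5, 7)

Step 2: Sort degrees in non-increasing order:
  Degrees: [2, 3, 3, 3, 4, 1, 6, 2] -> sorted: [6, 4, 3, 3, 3, 2, 2, 1]

Degree sequence: [6, 4, 3, 3, 3, 2, 2, 1]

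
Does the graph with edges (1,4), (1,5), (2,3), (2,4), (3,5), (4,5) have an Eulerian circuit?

Step 1: Find the degree of each vertex:
  deg(1) = 2
  deg(2) = 2
  deg(3) = 2
  deg(4) = 3
  deg(5) = 3

Step 2: Count vertices with odd degree:
  Odd-degree vertices: 4, 5 (2 total)

Step 3: Apply Euler's theorem:
  - Eulerian circuit exists iff graph is connected and all vertices have even degree
  - Eulerian path exists iff graph is connected and has 0 or 2 odd-degree vertices

Graph is connected with exactly 2 odd-degree vertices (4, 5).
Eulerian path exists (starting and ending at the odd-degree vertices), but no Eulerian circuit.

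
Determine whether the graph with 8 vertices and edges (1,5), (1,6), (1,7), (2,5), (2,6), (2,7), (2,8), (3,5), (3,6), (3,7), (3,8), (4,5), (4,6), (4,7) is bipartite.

Step 1: Attempt 2-coloring using BFS:
  Start at vertex 1, assign color 0
  Color vertex 5 with color 1 (neighbor of 1)
  Color vertex 6 with color 1 (neighbor of 1)
  Color vertex 7 with color 1 (neighbor of 1)
  Color vertex 2 with color 0 (neighbor of 5)
  Color vertex 3 with color 0 (neighbor of 5)
  Color vertex 4 with color 0 (neighbor of 5)
  Color vertex 8 with color 1 (neighbor of 2)

Step 2: 2-coloring succeeded. No conflicts found.
  Set A (color 0): {1, 2, 3, 4}
  Set B (color 1): {5, 6, 7, 8}

The graph is bipartite with partition {1, 2, 3, 4}, {5, 6, 7, 8}.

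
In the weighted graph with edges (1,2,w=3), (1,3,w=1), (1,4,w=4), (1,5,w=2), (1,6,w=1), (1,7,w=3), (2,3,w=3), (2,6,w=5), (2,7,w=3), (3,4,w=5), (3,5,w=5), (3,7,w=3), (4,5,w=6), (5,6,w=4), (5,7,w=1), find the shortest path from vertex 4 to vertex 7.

Step 1: Build adjacency list with weights:
  1: 2(w=3), 3(w=1), 4(w=4), 5(w=2), 6(w=1), 7(w=3)
  2: 1(w=3), 3(w=3), 6(w=5), 7(w=3)
  3: 1(w=1), 2(w=3), 4(w=5), 5(w=5), 7(w=3)
  4: 1(w=4), 3(w=5), 5(w=6)
  5: 1(w=2), 3(w=5), 4(w=6), 6(w=4), 7(w=1)
  6: 1(w=1), 2(w=5), 5(w=4)
  7: 1(w=3), 2(w=3), 3(w=3), 5(w=1)

Step 2: Apply Dijkstra's algorithm from vertex 4:
  Visit vertex 4 (distance=0)
    Update dist[1] = 4
    Update dist[3] = 5
    Update dist[5] = 6
  Visit vertex 1 (distance=4)
    Update dist[2] = 7
    Update dist[6] = 5
    Update dist[7] = 7
  Visit vertex 3 (distance=5)
  Visit vertex 6 (distance=5)
  Visit vertex 5 (distance=6)
  Visit vertex 2 (distance=7)
  Visit vertex 7 (distance=7)

Step 3: Shortest path: 4 -> 1 -> 7
Total weight: 4 + 3 = 7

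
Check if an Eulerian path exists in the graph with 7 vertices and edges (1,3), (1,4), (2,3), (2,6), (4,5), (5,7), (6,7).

Step 1: Find the degree of each vertex:
  deg(1) = 2
  deg(2) = 2
  deg(3) = 2
  deg(4) = 2
  deg(5) = 2
  deg(6) = 2
  deg(7) = 2

Step 2: Count vertices with odd degree:
  All vertices have even degree (0 odd-degree vertices)

Step 3: Apply Euler's theorem:
  - Eulerian circuit exists iff graph is connected and all vertices have even degree
  - Eulerian path exists iff graph is connected and has 0 or 2 odd-degree vertices

Graph is connected with 0 odd-degree vertices.
Both Eulerian circuit and Eulerian path exist.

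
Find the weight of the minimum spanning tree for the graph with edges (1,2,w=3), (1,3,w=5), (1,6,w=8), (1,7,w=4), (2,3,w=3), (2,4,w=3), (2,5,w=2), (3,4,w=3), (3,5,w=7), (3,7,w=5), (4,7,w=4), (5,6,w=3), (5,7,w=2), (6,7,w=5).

Apply Kruskal's algorithm (sort edges by weight, add if no cycle):

Sorted edges by weight:
  (2,5) w=2
  (5,7) w=2
  (1,2) w=3
  (2,3) w=3
  (2,4) w=3
  (3,4) w=3
  (5,6) w=3
  (1,7) w=4
  (4,7) w=4
  (1,3) w=5
  (3,7) w=5
  (6,7) w=5
  (3,5) w=7
  (1,6) w=8

Add edge (2,5) w=2 -- no cycle. Running total: 2
Add edge (5,7) w=2 -- no cycle. Running total: 4
Add edge (1,2) w=3 -- no cycle. Running total: 7
Add edge (2,3) w=3 -- no cycle. Running total: 10
Add edge (2,4) w=3 -- no cycle. Running total: 13
Skip edge (3,4) w=3 -- would create cycle
Add edge (5,6) w=3 -- no cycle. Running total: 16

MST edges: (2,5,w=2), (5,7,w=2), (1,2,w=3), (2,3,w=3), (2,4,w=3), (5,6,w=3)
Total MST weight: 2 + 2 + 3 + 3 + 3 + 3 = 16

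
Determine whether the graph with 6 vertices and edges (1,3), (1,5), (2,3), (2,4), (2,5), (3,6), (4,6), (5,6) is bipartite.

Step 1: Attempt 2-coloring using BFS:
  Start at vertex 1, assign color 0
  Color vertex 3 with color 1 (neighbor of 1)
  Color vertex 5 with color 1 (neighbor of 1)
  Color vertex 2 with color 0 (neighbor of 3)
  Color vertex 6 with color 0 (neighbor of 3)
  Color vertex 4 with color 1 (neighbor of 2)

Step 2: 2-coloring succeeded. No conflicts found.
  Set A (color 0): {1, 2, 6}
  Set B (color 1): {3, 4, 5}

The graph is bipartite with partition {1, 2, 6}, {3, 4, 5}.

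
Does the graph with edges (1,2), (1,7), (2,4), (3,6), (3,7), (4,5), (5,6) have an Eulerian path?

Step 1: Find the degree of each vertex:
  deg(1) = 2
  deg(2) = 2
  deg(3) = 2
  deg(4) = 2
  deg(5) = 2
  deg(6) = 2
  deg(7) = 2

Step 2: Count vertices with odd degree:
  All vertices have even degree (0 odd-degree vertices)

Step 3: Apply Euler's theorem:
  - Eulerian circuit exists iff graph is connected and all vertices have even degree
  - Eulerian path exists iff graph is connected and has 0 or 2 odd-degree vertices

Graph is connected with 0 odd-degree vertices.
Both Eulerian circuit and Eulerian path exist.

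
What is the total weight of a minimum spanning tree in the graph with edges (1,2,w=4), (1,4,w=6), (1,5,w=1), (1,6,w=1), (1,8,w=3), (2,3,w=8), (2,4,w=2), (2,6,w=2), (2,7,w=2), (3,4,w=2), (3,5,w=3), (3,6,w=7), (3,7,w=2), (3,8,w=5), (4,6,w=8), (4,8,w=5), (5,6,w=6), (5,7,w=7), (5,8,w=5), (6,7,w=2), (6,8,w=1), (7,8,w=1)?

Apply Kruskal's algorithm (sort edges by weight, add if no cycle):

Sorted edges by weight:
  (1,5) w=1
  (1,6) w=1
  (6,8) w=1
  (7,8) w=1
  (2,4) w=2
  (2,6) w=2
  (2,7) w=2
  (3,4) w=2
  (3,7) w=2
  (6,7) w=2
  (1,8) w=3
  (3,5) w=3
  (1,2) w=4
  (3,8) w=5
  (4,8) w=5
  (5,8) w=5
  (1,4) w=6
  (5,6) w=6
  (3,6) w=7
  (5,7) w=7
  (2,3) w=8
  (4,6) w=8

Add edge (1,5) w=1 -- no cycle. Running total: 1
Add edge (1,6) w=1 -- no cycle. Running total: 2
Add edge (6,8) w=1 -- no cycle. Running total: 3
Add edge (7,8) w=1 -- no cycle. Running total: 4
Add edge (2,4) w=2 -- no cycle. Running total: 6
Add edge (2,6) w=2 -- no cycle. Running total: 8
Skip edge (2,7) w=2 -- would create cycle
Add edge (3,4) w=2 -- no cycle. Running total: 10

MST edges: (1,5,w=1), (1,6,w=1), (6,8,w=1), (7,8,w=1), (2,4,w=2), (2,6,w=2), (3,4,w=2)
Total MST weight: 1 + 1 + 1 + 1 + 2 + 2 + 2 = 10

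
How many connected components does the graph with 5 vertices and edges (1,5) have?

Step 1: Build adjacency list from edges:
  1: 5
  2: (none)
  3: (none)
  4: (none)
  5: 1

Step 2: Run BFS/DFS from vertex 1:
  Visited: {1, 5}
  Reached 2 of 5 vertices

Step 3: Only 2 of 5 vertices reached. Graph is disconnected.
Connected components: {1, 5}, {2}, {3}, {4}
Number of connected components: 4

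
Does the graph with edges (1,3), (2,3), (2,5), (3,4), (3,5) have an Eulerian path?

Step 1: Find the degree of each vertex:
  deg(1) = 1
  deg(2) = 2
  deg(3) = 4
  deg(4) = 1
  deg(5) = 2

Step 2: Count vertices with odd degree:
  Odd-degree vertices: 1, 4 (2 total)

Step 3: Apply Euler's theorem:
  - Eulerian circuit exists iff graph is connected and all vertices have even degree
  - Eulerian path exists iff graph is connected and has 0 or 2 odd-degree vertices

Graph is connected with exactly 2 odd-degree vertices (1, 4).
Eulerian path exists (starting and ending at the odd-degree vertices), but no Eulerian circuit.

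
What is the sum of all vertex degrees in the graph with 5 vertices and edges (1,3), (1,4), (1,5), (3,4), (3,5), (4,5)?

Step 1: Count edges incident to each vertex:
  deg(1) = 3 (neighbors: 3, 4, 5)
  deg(2) = 0 (neighbors: none)
  deg(3) = 3 (neighbors: 1, 4, 5)
  deg(4) = 3 (neighbors: 1, 3, 5)
  deg(5) = 3 (neighbors: 1, 3, 4)

Step 2: Sum all degrees:
  3 + 0 + 3 + 3 + 3 = 12

Verification: sum of degrees = 2 * |E| = 2 * 6 = 12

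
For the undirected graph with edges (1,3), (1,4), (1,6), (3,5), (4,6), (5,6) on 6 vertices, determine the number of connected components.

Step 1: Build adjacency list from edges:
  1: 3, 4, 6
  2: (none)
  3: 1, 5
  4: 1, 6
  5: 3, 6
  6: 1, 4, 5

Step 2: Run BFS/DFS from vertex 1:
  Visited: {1, 3, 4, 6, 5}
  Reached 5 of 6 vertices

Step 3: Only 5 of 6 vertices reached. Graph is disconnected.
Connected components: {1, 3, 4, 5, 6}, {2}
Number of connected components: 2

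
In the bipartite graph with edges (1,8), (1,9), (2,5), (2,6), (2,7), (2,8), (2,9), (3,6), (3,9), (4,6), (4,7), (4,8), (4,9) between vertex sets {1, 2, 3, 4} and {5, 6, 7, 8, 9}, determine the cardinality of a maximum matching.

Step 1: List the neighbors of each left vertex:
  1: 8, 9
  2: 5, 6, 7, 8, 9
  3: 6, 9
  4: 6, 7, 8, 9

Step 2: Greedily match left vertices, then look for augmenting paths:
  Match 1 -- 8
  Match 2 -- 5
  Match 3 -- 6
  Match 4 -- 7
  No augmenting path remains.

Step 3: Verify this is maximum:
  Matching size 4 = min(|L|, |R|) = min(4, 5), which is an upper bound, so this matching is maximum.

Maximum matching: {(1,8), (2,5), (3,6), (4,7)}
Size: 4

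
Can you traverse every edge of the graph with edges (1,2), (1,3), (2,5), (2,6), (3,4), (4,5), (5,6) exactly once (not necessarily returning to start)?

Step 1: Find the degree of each vertex:
  deg(1) = 2
  deg(2) = 3
  deg(3) = 2
  deg(4) = 2
  deg(5) = 3
  deg(6) = 2

Step 2: Count vertices with odd degree:
  Odd-degree vertices: 2, 5 (2 total)

Step 3: Apply Euler's theorem:
  - Eulerian circuit exists iff graph is connected and all vertices have even degree
  - Eulerian path exists iff graph is connected and has 0 or 2 odd-degree vertices

Graph is connected with exactly 2 odd-degree vertices (2, 5).
Eulerian path exists (starting and ending at the odd-degree vertices), but no Eulerian circuit.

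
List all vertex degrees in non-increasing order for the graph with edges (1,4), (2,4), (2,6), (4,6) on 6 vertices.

Step 1: Count edges incident to each vertex:
  deg(1) = 1 (neighbors: 4)
  deg(2) = 2 (neighbors: 4, 6)
  deg(3) = 0 (neighbors: none)
  deg(4) = 3 (neighbors: 1, 2, 6)
  deg(5) = 0 (neighbors: none)
  deg(6) = 2 (neighbors: 2, 4)

Step 2: Sort degrees in non-increasing order:
  Degrees: [1, 2, 0, 3, 0, 2] -> sorted: [3, 2, 2, 1, 0, 0]

Degree sequence: [3, 2, 2, 1, 0, 0]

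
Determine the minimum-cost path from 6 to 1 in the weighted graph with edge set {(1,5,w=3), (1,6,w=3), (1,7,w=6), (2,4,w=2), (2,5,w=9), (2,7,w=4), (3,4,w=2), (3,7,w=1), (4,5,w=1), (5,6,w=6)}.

Step 1: Build adjacency list with weights:
  1: 5(w=3), 6(w=3), 7(w=6)
  2: 4(w=2), 5(w=9), 7(w=4)
  3: 4(w=2), 7(w=1)
  4: 2(w=2), 3(w=2), 5(w=1)
  5: 1(w=3), 2(w=9), 4(w=1), 6(w=6)
  6: 1(w=3), 5(w=6)
  7: 1(w=6), 2(w=4), 3(w=1)

Step 2: Apply Dijkstra's algorithm from vertex 6:
  Visit vertex 6 (distance=0)
    Update dist[1] = 3
    Update dist[5] = 6
  Visit vertex 1 (distance=3)
    Update dist[7] = 9

Step 3: Shortest path: 6 -> 1
Total weight: 3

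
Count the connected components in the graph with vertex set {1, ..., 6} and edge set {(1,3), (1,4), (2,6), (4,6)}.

Step 1: Build adjacency list from edges:
  1: 3, 4
  2: 6
  3: 1
  4: 1, 6
  5: (none)
  6: 2, 4

Step 2: Run BFS/DFS from vertex 1:
  Visited: {1, 3, 4, 6, 2}
  Reached 5 of 6 vertices

Step 3: Only 5 of 6 vertices reached. Graph is disconnected.
Connected components: {1, 2, 3, 4, 6}, {5}
Number of connected components: 2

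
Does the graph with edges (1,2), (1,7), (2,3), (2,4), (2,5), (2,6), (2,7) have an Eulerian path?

Step 1: Find the degree of each vertex:
  deg(1) = 2
  deg(2) = 6
  deg(3) = 1
  deg(4) = 1
  deg(5) = 1
  deg(6) = 1
  deg(7) = 2

Step 2: Count vertices with odd degree:
  Odd-degree vertices: 3, 4, 5, 6 (4 total)

Step 3: Apply Euler's theorem:
  - Eulerian circuit exists iff graph is connected and all vertices have even degree
  - Eulerian path exists iff graph is connected and has 0 or 2 odd-degree vertices

Graph has 4 odd-degree vertices (need 0 or 2).
Neither Eulerian path nor Eulerian circuit exists.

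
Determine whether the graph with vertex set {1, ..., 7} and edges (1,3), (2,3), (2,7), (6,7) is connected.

Step 1: Build adjacency list from edges:
  1: 3
  2: 3, 7
  3: 1, 2
  4: (none)
  5: (none)
  6: 7
  7: 2, 6

Step 2: Run BFS/DFS from vertex 1:
  Visited: {1, 3, 2, 7, 6}
  Reached 5 of 7 vertices

Step 3: Only 5 of 7 vertices reached. Graph is disconnected.
Connected components: {1, 2, 3, 6, 7}, {4}, {5}
Answer: No, the graph is not connected (3 components).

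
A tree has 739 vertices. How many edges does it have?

A tree on n vertices always has exactly n - 1 edges.
For n = 739: edges = 739 - 1 = 738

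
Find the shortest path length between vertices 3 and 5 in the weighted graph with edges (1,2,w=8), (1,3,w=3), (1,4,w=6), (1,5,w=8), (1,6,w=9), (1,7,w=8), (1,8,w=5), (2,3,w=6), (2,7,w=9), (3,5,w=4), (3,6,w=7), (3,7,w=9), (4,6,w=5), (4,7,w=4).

Step 1: Build adjacency list with weights:
  1: 2(w=8), 3(w=3), 4(w=6), 5(w=8), 6(w=9), 7(w=8), 8(w=5)
  2: 1(w=8), 3(w=6), 7(w=9)
  3: 1(w=3), 2(w=6), 5(w=4), 6(w=7), 7(w=9)
  4: 1(w=6), 6(w=5), 7(w=4)
  5: 1(w=8), 3(w=4)
  6: 1(w=9), 3(w=7), 4(w=5)
  7: 1(w=8), 2(w=9), 3(w=9), 4(w=4)
  8: 1(w=5)

Step 2: Apply Dijkstra's algorithm from vertex 3:
  Visit vertex 3 (distance=0)
    Update dist[1] = 3
    Update dist[2] = 6
    Update dist[5] = 4
    Update dist[6] = 7
    Update dist[7] = 9
  Visit vertex 1 (distance=3)
    Update dist[4] = 9
    Update dist[8] = 8
  Visit vertex 5 (distance=4)

Step 3: Shortest path: 3 -> 5
Total weight: 4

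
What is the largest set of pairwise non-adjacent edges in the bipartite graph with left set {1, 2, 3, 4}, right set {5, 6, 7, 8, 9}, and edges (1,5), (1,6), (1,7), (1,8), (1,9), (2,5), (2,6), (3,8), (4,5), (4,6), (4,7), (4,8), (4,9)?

Step 1: List the neighbors of each left vertex:
  1: 5, 6, 7, 8, 9
  2: 5, 6
  3: 8
  4: 5, 6, 7, 8, 9

Step 2: Greedily match left vertices, then look for augmenting paths:
  Match 1 -- 5
  Match 2 -- 6
  Match 3 -- 8
  Match 4 -- 7
  No augmenting path remains.

Step 3: Verify this is maximum:
  Matching size 4 = min(|L|, |R|) = min(4, 5), which is an upper bound, so this matching is maximum.

Maximum matching: {(1,5), (2,6), (3,8), (4,7)}
Size: 4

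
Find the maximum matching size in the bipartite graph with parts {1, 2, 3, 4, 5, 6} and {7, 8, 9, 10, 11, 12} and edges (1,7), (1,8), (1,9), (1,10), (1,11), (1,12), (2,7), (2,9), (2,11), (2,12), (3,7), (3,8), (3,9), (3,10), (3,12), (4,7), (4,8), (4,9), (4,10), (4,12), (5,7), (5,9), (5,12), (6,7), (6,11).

Step 1: List the neighbors of each left vertex:
  1: 7, 8, 9, 10, 11, 12
  2: 7, 9, 11, 12
  3: 7, 8, 9, 10, 12
  4: 7, 8, 9, 10, 12
  5: 7, 9, 12
  6: 7, 11

Step 2: Greedily match left vertices, then look for augmenting paths:
  Match 1 -- 7
  Match 2 -- 9
  Match 3 -- 8
  Match 4 -- 10
  Match 5 -- 12
  Match 6 -- 11
  No augmenting path remains.

Step 3: Verify this is maximum:
  Matching size 6 = min(|L|, |R|) = min(6, 6), which is an upper bound, so this matching is maximum.

Maximum matching: {(1,7), (2,9), (3,8), (4,10), (5,12), (6,11)}
Size: 6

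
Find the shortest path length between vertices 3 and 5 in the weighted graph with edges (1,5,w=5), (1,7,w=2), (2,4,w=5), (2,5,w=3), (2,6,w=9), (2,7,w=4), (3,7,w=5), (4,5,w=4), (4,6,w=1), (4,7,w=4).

Step 1: Build adjacency list with weights:
  1: 5(w=5), 7(w=2)
  2: 4(w=5), 5(w=3), 6(w=9), 7(w=4)
  3: 7(w=5)
  4: 2(w=5), 5(w=4), 6(w=1), 7(w=4)
  5: 1(w=5), 2(w=3), 4(w=4)
  6: 2(w=9), 4(w=1)
  7: 1(w=2), 2(w=4), 3(w=5), 4(w=4)

Step 2: Apply Dijkstra's algorithm from vertex 3:
  Visit vertex 3 (distance=0)
    Update dist[7] = 5
  Visit vertex 7 (distance=5)
    Update dist[1] = 7
    Update dist[2] = 9
    Update dist[4] = 9
  Visit vertex 1 (distance=7)
    Update dist[5] = 12
  Visit vertex 2 (distance=9)
    Update dist[6] = 18
  Visit vertex 4 (distance=9)
    Update dist[6] = 10
  Visit vertex 6 (distance=10)
  Visit vertex 5 (distance=12)

Step 3: Shortest path: 3 -> 7 -> 1 -> 5
Total weight: 5 + 2 + 5 = 12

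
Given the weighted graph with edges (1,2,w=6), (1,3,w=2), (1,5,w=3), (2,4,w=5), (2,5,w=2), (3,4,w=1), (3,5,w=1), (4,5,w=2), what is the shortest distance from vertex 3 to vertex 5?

Step 1: Build adjacency list with weights:
  1: 2(w=6), 3(w=2), 5(w=3)
  2: 1(w=6), 4(w=5), 5(w=2)
  3: 1(w=2), 4(w=1), 5(w=1)
  4: 2(w=5), 3(w=1), 5(w=2)
  5: 1(w=3), 2(w=2), 3(w=1), 4(w=2)

Step 2: Apply Dijkstra's algorithm from vertex 3:
  Visit vertex 3 (distance=0)
    Update dist[1] = 2
    Update dist[4] = 1
    Update dist[5] = 1
  Visit vertex 4 (distance=1)
    Update dist[2] = 6
  Visit vertex 5 (distance=1)
    Update dist[2] = 3

Step 3: Shortest path: 3 -> 5
Total weight: 1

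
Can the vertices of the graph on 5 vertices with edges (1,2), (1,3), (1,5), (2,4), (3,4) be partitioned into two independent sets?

Step 1: Attempt 2-coloring using BFS:
  Start at vertex 1, assign color 0
  Color vertex 2 with color 1 (neighbor of 1)
  Color vertex 3 with color 1 (neighbor of 1)
  Color vertex 5 with color 1 (neighbor of 1)
  Color vertex 4 with color 0 (neighbor of 2)

Step 2: 2-coloring succeeded. No conflicts found.
  Set A (color 0): {1, 4}
  Set B (color 1): {2, 3, 5}

The graph is bipartite with partition {1, 4}, {2, 3, 5}.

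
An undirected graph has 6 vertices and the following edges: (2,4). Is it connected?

Step 1: Build adjacency list from edges:
  1: (none)
  2: 4
  3: (none)
  4: 2
  5: (none)
  6: (none)

Step 2: Run BFS/DFS from vertex 1:
  Visited: {1}
  Reached 1 of 6 vertices

Step 3: Only 1 of 6 vertices reached. Graph is disconnected.
Connected components: {1}, {2, 4}, {3}, {5}, {6}
Answer: No, the graph is not connected (5 components).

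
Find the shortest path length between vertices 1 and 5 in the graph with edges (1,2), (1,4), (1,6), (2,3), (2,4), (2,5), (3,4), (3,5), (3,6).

Step 1: Build adjacency list:
  1: 2, 4, 6
  2: 1, 3, 4, 5
  3: 2, 4, 5, 6
  4: 1, 2, 3
  5: 2, 3
  6: 1, 3

Step 2: BFS from vertex 1 to find shortest path to 5:
  vertex 2 reached at distance 1
  vertex 4 reached at distance 1
  vertex 6 reached at distance 1
  vertex 3 reached at distance 2
  vertex 5 reached at distance 2

Step 3: Shortest path: 1 -> 2 -> 5
Path length: 2 edges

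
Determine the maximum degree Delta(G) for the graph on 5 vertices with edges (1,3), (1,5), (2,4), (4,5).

Step 1: Count edges incident to each vertex:
  deg(1) = 2 (neighbors: 3, 5)
  deg(2) = 1 (neighbors: 4)
  deg(3) = 1 (neighbors: 1)
  deg(4) = 2 (neighbors: 2, 5)
  deg(5) = 2 (neighbors: 1, 4)

Step 2: Find maximum:
  max(2, 1, 1, 2, 2) = 2 (vertex 1)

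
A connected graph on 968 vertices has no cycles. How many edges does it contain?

A tree on n vertices always has exactly n - 1 edges.
For n = 968: edges = 968 - 1 = 967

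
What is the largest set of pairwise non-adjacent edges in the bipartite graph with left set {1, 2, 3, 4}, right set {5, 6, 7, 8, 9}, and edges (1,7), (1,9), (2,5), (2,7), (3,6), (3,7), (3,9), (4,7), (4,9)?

Step 1: List the neighbors of each left vertex:
  1: 7, 9
  2: 5, 7
  3: 6, 7, 9
  4: 7, 9

Step 2: Greedily match left vertices, then look for augmenting paths:
  Match 1 -- 7
  Match 2 -- 5
  Match 3 -- 6
  Match 4 -- 9
  No augmenting path remains.

Step 3: Verify this is maximum:
  Matching size 4 = min(|L|, |R|) = min(4, 5), which is an upper bound, so this matching is maximum.

Maximum matching: {(1,7), (2,5), (3,6), (4,9)}
Size: 4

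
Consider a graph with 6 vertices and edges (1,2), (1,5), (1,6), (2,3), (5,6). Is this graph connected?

Step 1: Build adjacency list from edges:
  1: 2, 5, 6
  2: 1, 3
  3: 2
  4: (none)
  5: 1, 6
  6: 1, 5

Step 2: Run BFS/DFS from vertex 1:
  Visited: {1, 2, 5, 6, 3}
  Reached 5 of 6 vertices

Step 3: Only 5 of 6 vertices reached. Graph is disconnected.
Connected components: {1, 2, 3, 5, 6}, {4}
Answer: No, the graph is not connected (2 components).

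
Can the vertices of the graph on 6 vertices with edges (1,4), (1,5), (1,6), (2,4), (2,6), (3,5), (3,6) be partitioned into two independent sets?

Step 1: Attempt 2-coloring using BFS:
  Start at vertex 1, assign color 0
  Color vertex 4 with color 1 (neighbor of 1)
  Color vertex 5 with color 1 (neighbor of 1)
  Color vertex 6 with color 1 (neighbor of 1)
  Color vertex 2 with color 0 (neighbor of 4)
  Color vertex 3 with color 0 (neighbor of 5)

Step 2: 2-coloring succeeded. No conflicts found.
  Set A (color 0): {1, 2, 3}
  Set B (color 1): {4, 5, 6}

The graph is bipartite with partition {1, 2, 3}, {4, 5, 6}.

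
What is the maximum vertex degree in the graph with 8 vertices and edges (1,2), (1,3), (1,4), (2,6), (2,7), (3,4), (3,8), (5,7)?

Step 1: Count edges incident to each vertex:
  deg(1) = 3 (neighbors: 2, 3, 4)
  deg(2) = 3 (neighbors: 1, 6, 7)
  deg(3) = 3 (neighbors: 1, 4, 8)
  deg(4) = 2 (neighbors: 1, 3)
  deg(5) = 1 (neighbors: 7)
  deg(6) = 1 (neighbors: 2)
  deg(7) = 2 (neighbors: 2, 5)
  deg(8) = 1 (neighbors: 3)

Step 2: Find maximum:
  max(3, 3, 3, 2, 1, 1, 2, 1) = 3 (vertex 1)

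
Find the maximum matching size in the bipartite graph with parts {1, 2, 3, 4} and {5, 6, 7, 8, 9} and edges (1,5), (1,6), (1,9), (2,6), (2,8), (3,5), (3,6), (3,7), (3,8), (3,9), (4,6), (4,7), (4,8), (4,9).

Step 1: List the neighbors of each left vertex:
  1: 5, 6, 9
  2: 6, 8
  3: 5, 6, 7, 8, 9
  4: 6, 7, 8, 9

Step 2: Greedily match left vertices, then look for augmenting paths:
  Match 1 -- 5
  Match 2 -- 6
  Match 3 -- 7
  Match 4 -- 8
  No augmenting path remains.

Step 3: Verify this is maximum:
  Matching size 4 = min(|L|, |R|) = min(4, 5), which is an upper bound, so this matching is maximum.

Maximum matching: {(1,5), (2,6), (3,7), (4,8)}
Size: 4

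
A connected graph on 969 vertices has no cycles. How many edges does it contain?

A tree on n vertices always has exactly n - 1 edges.
For n = 969: edges = 969 - 1 = 968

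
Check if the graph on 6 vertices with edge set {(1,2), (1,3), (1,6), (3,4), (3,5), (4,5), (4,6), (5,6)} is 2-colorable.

Step 1: Attempt 2-coloring using BFS:
  Start at vertex 1, assign color 0
  Color vertex 2 with color 1 (neighbor of 1)
  Color vertex 3 with color 1 (neighbor of 1)
  Color vertex 6 with color 1 (neighbor of 1)
  Color vertex 4 with color 0 (neighbor of 3)
  Color vertex 5 with color 0 (neighbor of 3)

Step 2: Conflict found! Vertices 4 and 5 are adjacent but have the same color.
This means the graph contains an odd cycle.

The graph is NOT bipartite.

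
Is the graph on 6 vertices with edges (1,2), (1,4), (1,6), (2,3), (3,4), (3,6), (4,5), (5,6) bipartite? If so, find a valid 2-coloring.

Step 1: Attempt 2-coloring using BFS:
  Start at vertex 1, assign color 0
  Color vertex 2 with color 1 (neighbor of 1)
  Color vertex 4 with color 1 (neighbor of 1)
  Color vertex 6 with color 1 (neighbor of 1)
  Color vertex 3 with color 0 (neighbor of 2)
  Color vertex 5 with color 0 (neighbor of 4)

Step 2: 2-coloring succeeded. No conflicts found.
  Set A (color 0): {1, 3, 5}
  Set B (color 1): {2, 4, 6}

The graph is bipartite with partition {1, 3, 5}, {2, 4, 6}.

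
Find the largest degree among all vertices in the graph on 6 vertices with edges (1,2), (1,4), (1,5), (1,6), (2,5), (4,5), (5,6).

Step 1: Count edges incident to each vertex:
  deg(1) = 4 (neighbors: 2, 4, 5, 6)
  deg(2) = 2 (neighbors: 1, 5)
  deg(3) = 0 (neighbors: none)
  deg(4) = 2 (neighbors: 1, 5)
  deg(5) = 4 (neighbors: 1, 2, 4, 6)
  deg(6) = 2 (neighbors: 1, 5)

Step 2: Find maximum:
  max(4, 2, 0, 2, 4, 2) = 4 (vertex 1)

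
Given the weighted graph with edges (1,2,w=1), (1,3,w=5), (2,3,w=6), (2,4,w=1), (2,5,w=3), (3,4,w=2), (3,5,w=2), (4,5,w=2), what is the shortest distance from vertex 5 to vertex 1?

Step 1: Build adjacency list with weights:
  1: 2(w=1), 3(w=5)
  2: 1(w=1), 3(w=6), 4(w=1), 5(w=3)
  3: 1(w=5), 2(w=6), 4(w=2), 5(w=2)
  4: 2(w=1), 3(w=2), 5(w=2)
  5: 2(w=3), 3(w=2), 4(w=2)

Step 2: Apply Dijkstra's algorithm from vertex 5:
  Visit vertex 5 (distance=0)
    Update dist[2] = 3
    Update dist[3] = 2
    Update dist[4] = 2
  Visit vertex 3 (distance=2)
    Update dist[1] = 7
  Visit vertex 4 (distance=2)
  Visit vertex 2 (distance=3)
    Update dist[1] = 4
  Visit vertex 1 (distance=4)

Step 3: Shortest path: 5 -> 2 -> 1
Total weight: 3 + 1 = 4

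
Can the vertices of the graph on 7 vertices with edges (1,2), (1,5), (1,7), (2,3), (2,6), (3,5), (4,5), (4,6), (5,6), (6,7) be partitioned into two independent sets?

Step 1: Attempt 2-coloring using BFS:
  Start at vertex 1, assign color 0
  Color vertex 2 with color 1 (neighbor of 1)
  Color vertex 5 with color 1 (neighbor of 1)
  Color vertex 7 with color 1 (neighbor of 1)
  Color vertex 3 with color 0 (neighbor of 2)
  Color vertex 6 with color 0 (neighbor of 2)
  Color vertex 4 with color 0 (neighbor of 5)

Step 2: Conflict found! Vertices 6 and 4 are adjacent but have the same color.
This means the graph contains an odd cycle.

The graph is NOT bipartite.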